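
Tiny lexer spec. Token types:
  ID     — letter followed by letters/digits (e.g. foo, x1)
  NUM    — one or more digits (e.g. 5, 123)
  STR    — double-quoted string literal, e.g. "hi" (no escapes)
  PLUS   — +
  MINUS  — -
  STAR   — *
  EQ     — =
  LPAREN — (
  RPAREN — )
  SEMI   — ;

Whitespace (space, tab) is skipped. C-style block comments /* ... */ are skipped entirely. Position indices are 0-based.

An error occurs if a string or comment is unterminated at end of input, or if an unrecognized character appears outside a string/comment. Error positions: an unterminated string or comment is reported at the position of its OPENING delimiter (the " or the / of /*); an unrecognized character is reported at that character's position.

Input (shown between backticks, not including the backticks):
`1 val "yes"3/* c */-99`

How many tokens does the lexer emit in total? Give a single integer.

pos=0: emit NUM '1' (now at pos=1)
pos=2: emit ID 'val' (now at pos=5)
pos=6: enter STRING mode
pos=6: emit STR "yes" (now at pos=11)
pos=11: emit NUM '3' (now at pos=12)
pos=12: enter COMMENT mode (saw '/*')
exit COMMENT mode (now at pos=19)
pos=19: emit MINUS '-'
pos=20: emit NUM '99' (now at pos=22)
DONE. 6 tokens: [NUM, ID, STR, NUM, MINUS, NUM]

Answer: 6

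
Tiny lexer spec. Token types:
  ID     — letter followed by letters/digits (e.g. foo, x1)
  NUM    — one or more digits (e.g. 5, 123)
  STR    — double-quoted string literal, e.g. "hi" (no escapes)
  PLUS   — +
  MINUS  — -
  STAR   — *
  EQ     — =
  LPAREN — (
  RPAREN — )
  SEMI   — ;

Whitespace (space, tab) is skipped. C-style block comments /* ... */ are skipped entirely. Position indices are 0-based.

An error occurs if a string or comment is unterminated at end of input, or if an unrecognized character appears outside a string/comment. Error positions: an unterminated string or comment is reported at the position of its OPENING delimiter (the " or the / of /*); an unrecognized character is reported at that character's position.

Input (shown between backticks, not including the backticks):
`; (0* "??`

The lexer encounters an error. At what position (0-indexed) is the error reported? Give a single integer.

Answer: 6

Derivation:
pos=0: emit SEMI ';'
pos=2: emit LPAREN '('
pos=3: emit NUM '0' (now at pos=4)
pos=4: emit STAR '*'
pos=6: enter STRING mode
pos=6: ERROR — unterminated string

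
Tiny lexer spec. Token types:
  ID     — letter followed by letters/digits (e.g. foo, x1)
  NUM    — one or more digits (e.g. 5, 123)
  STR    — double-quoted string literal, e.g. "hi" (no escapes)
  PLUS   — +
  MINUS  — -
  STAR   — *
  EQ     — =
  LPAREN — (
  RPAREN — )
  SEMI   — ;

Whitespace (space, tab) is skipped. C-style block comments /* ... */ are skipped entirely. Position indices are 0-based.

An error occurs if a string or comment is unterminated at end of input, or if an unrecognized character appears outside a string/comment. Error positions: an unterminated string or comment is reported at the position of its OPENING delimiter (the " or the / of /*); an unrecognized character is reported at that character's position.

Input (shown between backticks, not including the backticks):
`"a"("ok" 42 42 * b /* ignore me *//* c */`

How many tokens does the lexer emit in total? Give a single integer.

Answer: 7

Derivation:
pos=0: enter STRING mode
pos=0: emit STR "a" (now at pos=3)
pos=3: emit LPAREN '('
pos=4: enter STRING mode
pos=4: emit STR "ok" (now at pos=8)
pos=9: emit NUM '42' (now at pos=11)
pos=12: emit NUM '42' (now at pos=14)
pos=15: emit STAR '*'
pos=17: emit ID 'b' (now at pos=18)
pos=19: enter COMMENT mode (saw '/*')
exit COMMENT mode (now at pos=34)
pos=34: enter COMMENT mode (saw '/*')
exit COMMENT mode (now at pos=41)
DONE. 7 tokens: [STR, LPAREN, STR, NUM, NUM, STAR, ID]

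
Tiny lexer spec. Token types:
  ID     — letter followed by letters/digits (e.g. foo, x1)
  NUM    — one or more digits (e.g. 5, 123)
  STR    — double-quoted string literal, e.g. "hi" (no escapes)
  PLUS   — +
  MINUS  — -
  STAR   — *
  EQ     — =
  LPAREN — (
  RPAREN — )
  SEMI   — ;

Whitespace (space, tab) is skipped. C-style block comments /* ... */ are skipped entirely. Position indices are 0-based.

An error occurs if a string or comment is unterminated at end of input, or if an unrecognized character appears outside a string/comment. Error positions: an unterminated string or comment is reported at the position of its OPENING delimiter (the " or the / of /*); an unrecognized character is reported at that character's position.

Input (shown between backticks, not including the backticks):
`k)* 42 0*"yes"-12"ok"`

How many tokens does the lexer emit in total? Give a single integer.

Answer: 10

Derivation:
pos=0: emit ID 'k' (now at pos=1)
pos=1: emit RPAREN ')'
pos=2: emit STAR '*'
pos=4: emit NUM '42' (now at pos=6)
pos=7: emit NUM '0' (now at pos=8)
pos=8: emit STAR '*'
pos=9: enter STRING mode
pos=9: emit STR "yes" (now at pos=14)
pos=14: emit MINUS '-'
pos=15: emit NUM '12' (now at pos=17)
pos=17: enter STRING mode
pos=17: emit STR "ok" (now at pos=21)
DONE. 10 tokens: [ID, RPAREN, STAR, NUM, NUM, STAR, STR, MINUS, NUM, STR]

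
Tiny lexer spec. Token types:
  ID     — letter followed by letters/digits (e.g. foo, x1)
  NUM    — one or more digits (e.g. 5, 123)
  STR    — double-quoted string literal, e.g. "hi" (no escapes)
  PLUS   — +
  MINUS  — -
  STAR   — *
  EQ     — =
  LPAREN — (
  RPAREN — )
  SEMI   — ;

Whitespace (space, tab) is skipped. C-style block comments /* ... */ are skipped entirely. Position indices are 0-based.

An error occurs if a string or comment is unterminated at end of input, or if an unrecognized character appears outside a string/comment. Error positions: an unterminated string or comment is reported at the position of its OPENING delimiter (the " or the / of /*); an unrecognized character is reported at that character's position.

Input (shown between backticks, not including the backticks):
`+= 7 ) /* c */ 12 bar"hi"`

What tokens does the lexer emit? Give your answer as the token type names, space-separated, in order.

Answer: PLUS EQ NUM RPAREN NUM ID STR

Derivation:
pos=0: emit PLUS '+'
pos=1: emit EQ '='
pos=3: emit NUM '7' (now at pos=4)
pos=5: emit RPAREN ')'
pos=7: enter COMMENT mode (saw '/*')
exit COMMENT mode (now at pos=14)
pos=15: emit NUM '12' (now at pos=17)
pos=18: emit ID 'bar' (now at pos=21)
pos=21: enter STRING mode
pos=21: emit STR "hi" (now at pos=25)
DONE. 7 tokens: [PLUS, EQ, NUM, RPAREN, NUM, ID, STR]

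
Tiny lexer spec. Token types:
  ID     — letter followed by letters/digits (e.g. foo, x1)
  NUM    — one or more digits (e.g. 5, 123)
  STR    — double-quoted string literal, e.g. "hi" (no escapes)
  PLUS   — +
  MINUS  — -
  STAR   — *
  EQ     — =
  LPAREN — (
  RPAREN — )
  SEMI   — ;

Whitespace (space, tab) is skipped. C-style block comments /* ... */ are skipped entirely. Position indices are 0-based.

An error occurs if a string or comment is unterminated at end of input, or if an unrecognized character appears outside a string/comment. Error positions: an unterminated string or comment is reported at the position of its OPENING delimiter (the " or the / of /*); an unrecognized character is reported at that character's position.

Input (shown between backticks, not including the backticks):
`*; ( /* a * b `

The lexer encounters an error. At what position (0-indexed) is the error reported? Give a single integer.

pos=0: emit STAR '*'
pos=1: emit SEMI ';'
pos=3: emit LPAREN '('
pos=5: enter COMMENT mode (saw '/*')
pos=5: ERROR — unterminated comment (reached EOF)

Answer: 5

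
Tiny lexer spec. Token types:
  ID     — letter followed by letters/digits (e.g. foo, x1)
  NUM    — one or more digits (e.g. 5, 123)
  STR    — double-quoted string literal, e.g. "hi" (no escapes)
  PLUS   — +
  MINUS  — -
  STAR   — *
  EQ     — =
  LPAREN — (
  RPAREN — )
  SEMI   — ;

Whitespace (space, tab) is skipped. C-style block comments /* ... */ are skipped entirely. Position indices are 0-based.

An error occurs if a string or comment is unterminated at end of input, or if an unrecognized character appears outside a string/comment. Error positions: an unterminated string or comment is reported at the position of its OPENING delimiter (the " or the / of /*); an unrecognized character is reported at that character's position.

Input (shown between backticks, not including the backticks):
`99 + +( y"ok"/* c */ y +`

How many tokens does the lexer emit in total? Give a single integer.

pos=0: emit NUM '99' (now at pos=2)
pos=3: emit PLUS '+'
pos=5: emit PLUS '+'
pos=6: emit LPAREN '('
pos=8: emit ID 'y' (now at pos=9)
pos=9: enter STRING mode
pos=9: emit STR "ok" (now at pos=13)
pos=13: enter COMMENT mode (saw '/*')
exit COMMENT mode (now at pos=20)
pos=21: emit ID 'y' (now at pos=22)
pos=23: emit PLUS '+'
DONE. 8 tokens: [NUM, PLUS, PLUS, LPAREN, ID, STR, ID, PLUS]

Answer: 8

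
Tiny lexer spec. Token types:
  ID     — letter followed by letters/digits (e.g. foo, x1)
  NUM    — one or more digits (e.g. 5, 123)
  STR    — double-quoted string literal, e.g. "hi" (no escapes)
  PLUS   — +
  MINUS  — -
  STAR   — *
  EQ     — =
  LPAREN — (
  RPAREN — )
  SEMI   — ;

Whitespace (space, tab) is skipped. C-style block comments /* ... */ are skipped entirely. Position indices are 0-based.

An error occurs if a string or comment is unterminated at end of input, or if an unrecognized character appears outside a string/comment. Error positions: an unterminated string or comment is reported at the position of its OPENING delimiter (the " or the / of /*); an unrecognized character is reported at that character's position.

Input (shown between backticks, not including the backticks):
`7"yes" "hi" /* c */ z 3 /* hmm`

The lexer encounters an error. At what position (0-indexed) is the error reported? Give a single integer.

Answer: 24

Derivation:
pos=0: emit NUM '7' (now at pos=1)
pos=1: enter STRING mode
pos=1: emit STR "yes" (now at pos=6)
pos=7: enter STRING mode
pos=7: emit STR "hi" (now at pos=11)
pos=12: enter COMMENT mode (saw '/*')
exit COMMENT mode (now at pos=19)
pos=20: emit ID 'z' (now at pos=21)
pos=22: emit NUM '3' (now at pos=23)
pos=24: enter COMMENT mode (saw '/*')
pos=24: ERROR — unterminated comment (reached EOF)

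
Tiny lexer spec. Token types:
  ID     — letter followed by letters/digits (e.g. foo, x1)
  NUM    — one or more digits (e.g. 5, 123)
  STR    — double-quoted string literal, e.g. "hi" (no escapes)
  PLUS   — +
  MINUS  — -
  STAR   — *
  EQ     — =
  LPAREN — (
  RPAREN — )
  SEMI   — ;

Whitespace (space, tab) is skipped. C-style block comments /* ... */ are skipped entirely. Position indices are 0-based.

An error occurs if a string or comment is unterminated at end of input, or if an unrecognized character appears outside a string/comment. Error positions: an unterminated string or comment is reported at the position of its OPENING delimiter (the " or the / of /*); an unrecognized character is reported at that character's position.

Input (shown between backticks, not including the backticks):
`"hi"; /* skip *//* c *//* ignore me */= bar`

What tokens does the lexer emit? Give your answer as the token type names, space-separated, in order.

Answer: STR SEMI EQ ID

Derivation:
pos=0: enter STRING mode
pos=0: emit STR "hi" (now at pos=4)
pos=4: emit SEMI ';'
pos=6: enter COMMENT mode (saw '/*')
exit COMMENT mode (now at pos=16)
pos=16: enter COMMENT mode (saw '/*')
exit COMMENT mode (now at pos=23)
pos=23: enter COMMENT mode (saw '/*')
exit COMMENT mode (now at pos=38)
pos=38: emit EQ '='
pos=40: emit ID 'bar' (now at pos=43)
DONE. 4 tokens: [STR, SEMI, EQ, ID]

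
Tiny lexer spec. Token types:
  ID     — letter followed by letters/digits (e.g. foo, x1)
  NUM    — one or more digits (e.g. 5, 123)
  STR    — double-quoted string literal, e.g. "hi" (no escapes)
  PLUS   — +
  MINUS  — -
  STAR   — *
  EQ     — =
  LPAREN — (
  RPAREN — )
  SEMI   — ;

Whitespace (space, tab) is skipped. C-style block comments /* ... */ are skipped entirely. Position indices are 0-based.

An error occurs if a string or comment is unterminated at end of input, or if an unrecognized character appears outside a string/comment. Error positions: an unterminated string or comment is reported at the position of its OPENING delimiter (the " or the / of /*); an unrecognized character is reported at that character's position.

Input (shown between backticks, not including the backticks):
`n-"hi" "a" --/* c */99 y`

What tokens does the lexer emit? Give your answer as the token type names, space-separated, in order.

pos=0: emit ID 'n' (now at pos=1)
pos=1: emit MINUS '-'
pos=2: enter STRING mode
pos=2: emit STR "hi" (now at pos=6)
pos=7: enter STRING mode
pos=7: emit STR "a" (now at pos=10)
pos=11: emit MINUS '-'
pos=12: emit MINUS '-'
pos=13: enter COMMENT mode (saw '/*')
exit COMMENT mode (now at pos=20)
pos=20: emit NUM '99' (now at pos=22)
pos=23: emit ID 'y' (now at pos=24)
DONE. 8 tokens: [ID, MINUS, STR, STR, MINUS, MINUS, NUM, ID]

Answer: ID MINUS STR STR MINUS MINUS NUM ID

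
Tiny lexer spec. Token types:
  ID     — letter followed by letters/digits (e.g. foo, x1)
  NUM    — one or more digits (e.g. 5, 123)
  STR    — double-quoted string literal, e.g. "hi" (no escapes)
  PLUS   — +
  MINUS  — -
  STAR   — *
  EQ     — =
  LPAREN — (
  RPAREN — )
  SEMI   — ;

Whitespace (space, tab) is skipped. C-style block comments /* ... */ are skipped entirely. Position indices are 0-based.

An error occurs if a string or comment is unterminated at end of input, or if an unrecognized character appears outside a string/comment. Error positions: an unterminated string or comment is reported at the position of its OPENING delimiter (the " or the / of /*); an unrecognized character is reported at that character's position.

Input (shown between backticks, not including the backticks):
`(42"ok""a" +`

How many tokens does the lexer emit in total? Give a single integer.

Answer: 5

Derivation:
pos=0: emit LPAREN '('
pos=1: emit NUM '42' (now at pos=3)
pos=3: enter STRING mode
pos=3: emit STR "ok" (now at pos=7)
pos=7: enter STRING mode
pos=7: emit STR "a" (now at pos=10)
pos=11: emit PLUS '+'
DONE. 5 tokens: [LPAREN, NUM, STR, STR, PLUS]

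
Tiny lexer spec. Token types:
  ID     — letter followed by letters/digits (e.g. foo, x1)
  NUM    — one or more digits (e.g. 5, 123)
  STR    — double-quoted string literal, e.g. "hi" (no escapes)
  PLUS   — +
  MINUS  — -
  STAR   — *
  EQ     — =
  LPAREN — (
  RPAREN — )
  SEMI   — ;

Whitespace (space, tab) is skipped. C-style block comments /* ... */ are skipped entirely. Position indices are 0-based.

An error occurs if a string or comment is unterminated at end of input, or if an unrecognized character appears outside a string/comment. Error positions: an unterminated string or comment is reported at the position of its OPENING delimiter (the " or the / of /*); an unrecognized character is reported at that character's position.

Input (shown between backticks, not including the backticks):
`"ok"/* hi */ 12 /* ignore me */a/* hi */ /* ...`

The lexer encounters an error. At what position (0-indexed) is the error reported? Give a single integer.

Answer: 41

Derivation:
pos=0: enter STRING mode
pos=0: emit STR "ok" (now at pos=4)
pos=4: enter COMMENT mode (saw '/*')
exit COMMENT mode (now at pos=12)
pos=13: emit NUM '12' (now at pos=15)
pos=16: enter COMMENT mode (saw '/*')
exit COMMENT mode (now at pos=31)
pos=31: emit ID 'a' (now at pos=32)
pos=32: enter COMMENT mode (saw '/*')
exit COMMENT mode (now at pos=40)
pos=41: enter COMMENT mode (saw '/*')
pos=41: ERROR — unterminated comment (reached EOF)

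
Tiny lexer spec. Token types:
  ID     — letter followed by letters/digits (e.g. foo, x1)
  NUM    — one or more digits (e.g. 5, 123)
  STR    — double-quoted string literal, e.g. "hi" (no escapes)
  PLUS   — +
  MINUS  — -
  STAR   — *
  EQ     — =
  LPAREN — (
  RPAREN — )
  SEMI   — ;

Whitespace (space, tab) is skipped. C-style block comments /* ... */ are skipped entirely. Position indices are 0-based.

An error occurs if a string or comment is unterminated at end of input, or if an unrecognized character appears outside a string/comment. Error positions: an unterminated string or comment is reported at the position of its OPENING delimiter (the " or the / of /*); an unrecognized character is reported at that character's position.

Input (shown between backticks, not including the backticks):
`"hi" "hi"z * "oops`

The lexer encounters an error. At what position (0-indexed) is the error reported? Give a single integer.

Answer: 13

Derivation:
pos=0: enter STRING mode
pos=0: emit STR "hi" (now at pos=4)
pos=5: enter STRING mode
pos=5: emit STR "hi" (now at pos=9)
pos=9: emit ID 'z' (now at pos=10)
pos=11: emit STAR '*'
pos=13: enter STRING mode
pos=13: ERROR — unterminated string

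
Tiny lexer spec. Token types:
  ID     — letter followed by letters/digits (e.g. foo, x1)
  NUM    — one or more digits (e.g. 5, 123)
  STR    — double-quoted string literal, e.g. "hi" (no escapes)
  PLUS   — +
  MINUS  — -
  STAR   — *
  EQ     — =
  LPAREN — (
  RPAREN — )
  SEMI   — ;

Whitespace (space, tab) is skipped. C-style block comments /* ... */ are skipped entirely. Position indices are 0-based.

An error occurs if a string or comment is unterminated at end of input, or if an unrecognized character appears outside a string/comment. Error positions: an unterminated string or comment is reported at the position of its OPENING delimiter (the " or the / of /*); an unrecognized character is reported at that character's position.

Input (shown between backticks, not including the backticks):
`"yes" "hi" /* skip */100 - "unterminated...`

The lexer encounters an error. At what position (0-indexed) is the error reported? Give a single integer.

Answer: 27

Derivation:
pos=0: enter STRING mode
pos=0: emit STR "yes" (now at pos=5)
pos=6: enter STRING mode
pos=6: emit STR "hi" (now at pos=10)
pos=11: enter COMMENT mode (saw '/*')
exit COMMENT mode (now at pos=21)
pos=21: emit NUM '100' (now at pos=24)
pos=25: emit MINUS '-'
pos=27: enter STRING mode
pos=27: ERROR — unterminated string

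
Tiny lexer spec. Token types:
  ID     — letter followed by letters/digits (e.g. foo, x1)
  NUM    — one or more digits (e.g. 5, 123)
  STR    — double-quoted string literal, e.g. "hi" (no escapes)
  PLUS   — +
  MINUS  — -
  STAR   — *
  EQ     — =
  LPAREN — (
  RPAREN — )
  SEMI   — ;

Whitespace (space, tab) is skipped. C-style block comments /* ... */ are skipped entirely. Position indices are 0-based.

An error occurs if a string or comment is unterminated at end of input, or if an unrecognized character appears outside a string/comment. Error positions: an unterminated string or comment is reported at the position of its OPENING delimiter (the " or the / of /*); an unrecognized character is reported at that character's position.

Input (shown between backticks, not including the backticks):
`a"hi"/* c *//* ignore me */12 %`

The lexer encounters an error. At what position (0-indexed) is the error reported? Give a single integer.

pos=0: emit ID 'a' (now at pos=1)
pos=1: enter STRING mode
pos=1: emit STR "hi" (now at pos=5)
pos=5: enter COMMENT mode (saw '/*')
exit COMMENT mode (now at pos=12)
pos=12: enter COMMENT mode (saw '/*')
exit COMMENT mode (now at pos=27)
pos=27: emit NUM '12' (now at pos=29)
pos=30: ERROR — unrecognized char '%'

Answer: 30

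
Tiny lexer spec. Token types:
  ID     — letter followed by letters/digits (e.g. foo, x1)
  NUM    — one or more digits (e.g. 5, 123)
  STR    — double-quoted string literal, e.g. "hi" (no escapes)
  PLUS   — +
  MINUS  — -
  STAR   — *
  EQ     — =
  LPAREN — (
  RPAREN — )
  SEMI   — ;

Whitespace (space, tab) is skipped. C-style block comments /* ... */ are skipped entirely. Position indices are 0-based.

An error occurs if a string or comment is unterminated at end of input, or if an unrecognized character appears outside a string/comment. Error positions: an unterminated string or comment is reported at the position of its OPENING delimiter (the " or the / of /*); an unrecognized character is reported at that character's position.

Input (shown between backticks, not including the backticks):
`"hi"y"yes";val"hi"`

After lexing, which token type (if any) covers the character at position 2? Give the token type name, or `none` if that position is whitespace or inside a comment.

pos=0: enter STRING mode
pos=0: emit STR "hi" (now at pos=4)
pos=4: emit ID 'y' (now at pos=5)
pos=5: enter STRING mode
pos=5: emit STR "yes" (now at pos=10)
pos=10: emit SEMI ';'
pos=11: emit ID 'val' (now at pos=14)
pos=14: enter STRING mode
pos=14: emit STR "hi" (now at pos=18)
DONE. 6 tokens: [STR, ID, STR, SEMI, ID, STR]
Position 2: char is 'i' -> STR

Answer: STR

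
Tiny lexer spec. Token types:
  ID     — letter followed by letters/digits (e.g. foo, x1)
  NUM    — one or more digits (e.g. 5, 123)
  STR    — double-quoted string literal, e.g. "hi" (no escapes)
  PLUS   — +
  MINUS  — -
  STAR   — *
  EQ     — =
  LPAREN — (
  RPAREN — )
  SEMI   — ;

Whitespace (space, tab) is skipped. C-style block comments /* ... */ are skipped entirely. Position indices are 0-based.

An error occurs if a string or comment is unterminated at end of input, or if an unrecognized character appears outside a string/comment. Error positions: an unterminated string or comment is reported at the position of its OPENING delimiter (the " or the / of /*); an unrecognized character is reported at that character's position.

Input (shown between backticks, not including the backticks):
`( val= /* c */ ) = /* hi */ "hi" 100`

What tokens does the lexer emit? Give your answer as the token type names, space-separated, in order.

pos=0: emit LPAREN '('
pos=2: emit ID 'val' (now at pos=5)
pos=5: emit EQ '='
pos=7: enter COMMENT mode (saw '/*')
exit COMMENT mode (now at pos=14)
pos=15: emit RPAREN ')'
pos=17: emit EQ '='
pos=19: enter COMMENT mode (saw '/*')
exit COMMENT mode (now at pos=27)
pos=28: enter STRING mode
pos=28: emit STR "hi" (now at pos=32)
pos=33: emit NUM '100' (now at pos=36)
DONE. 7 tokens: [LPAREN, ID, EQ, RPAREN, EQ, STR, NUM]

Answer: LPAREN ID EQ RPAREN EQ STR NUM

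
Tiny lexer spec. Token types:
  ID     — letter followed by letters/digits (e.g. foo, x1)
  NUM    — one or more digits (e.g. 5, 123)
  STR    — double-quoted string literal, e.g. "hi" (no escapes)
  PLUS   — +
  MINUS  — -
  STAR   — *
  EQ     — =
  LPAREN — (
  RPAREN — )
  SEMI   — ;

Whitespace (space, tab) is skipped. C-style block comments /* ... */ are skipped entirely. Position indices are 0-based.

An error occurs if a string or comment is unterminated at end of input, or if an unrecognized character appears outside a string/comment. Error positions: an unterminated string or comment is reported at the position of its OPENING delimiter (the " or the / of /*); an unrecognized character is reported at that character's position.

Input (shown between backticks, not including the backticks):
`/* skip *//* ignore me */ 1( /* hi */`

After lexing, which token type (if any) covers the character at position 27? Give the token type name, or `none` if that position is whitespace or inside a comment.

pos=0: enter COMMENT mode (saw '/*')
exit COMMENT mode (now at pos=10)
pos=10: enter COMMENT mode (saw '/*')
exit COMMENT mode (now at pos=25)
pos=26: emit NUM '1' (now at pos=27)
pos=27: emit LPAREN '('
pos=29: enter COMMENT mode (saw '/*')
exit COMMENT mode (now at pos=37)
DONE. 2 tokens: [NUM, LPAREN]
Position 27: char is '(' -> LPAREN

Answer: LPAREN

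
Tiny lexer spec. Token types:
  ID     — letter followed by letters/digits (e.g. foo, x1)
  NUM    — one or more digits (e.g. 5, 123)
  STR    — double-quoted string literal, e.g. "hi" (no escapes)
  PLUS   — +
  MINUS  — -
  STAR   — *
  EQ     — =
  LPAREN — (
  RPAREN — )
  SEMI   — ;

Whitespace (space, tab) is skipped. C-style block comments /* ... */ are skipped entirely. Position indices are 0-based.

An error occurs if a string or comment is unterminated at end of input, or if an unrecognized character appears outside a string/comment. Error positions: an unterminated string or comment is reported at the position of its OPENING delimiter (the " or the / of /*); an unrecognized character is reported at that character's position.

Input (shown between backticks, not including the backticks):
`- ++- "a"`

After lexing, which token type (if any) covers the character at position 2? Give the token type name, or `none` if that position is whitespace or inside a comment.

Answer: PLUS

Derivation:
pos=0: emit MINUS '-'
pos=2: emit PLUS '+'
pos=3: emit PLUS '+'
pos=4: emit MINUS '-'
pos=6: enter STRING mode
pos=6: emit STR "a" (now at pos=9)
DONE. 5 tokens: [MINUS, PLUS, PLUS, MINUS, STR]
Position 2: char is '+' -> PLUS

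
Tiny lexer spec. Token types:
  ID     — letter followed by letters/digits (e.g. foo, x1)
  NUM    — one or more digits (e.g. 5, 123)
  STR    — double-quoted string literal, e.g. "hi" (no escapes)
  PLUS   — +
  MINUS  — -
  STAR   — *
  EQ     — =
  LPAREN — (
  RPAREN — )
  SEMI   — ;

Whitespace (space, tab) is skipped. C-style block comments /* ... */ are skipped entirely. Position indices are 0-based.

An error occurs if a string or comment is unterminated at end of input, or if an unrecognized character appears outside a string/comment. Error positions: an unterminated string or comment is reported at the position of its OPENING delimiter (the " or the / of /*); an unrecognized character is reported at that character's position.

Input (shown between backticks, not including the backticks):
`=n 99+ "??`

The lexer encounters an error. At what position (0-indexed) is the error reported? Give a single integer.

Answer: 7

Derivation:
pos=0: emit EQ '='
pos=1: emit ID 'n' (now at pos=2)
pos=3: emit NUM '99' (now at pos=5)
pos=5: emit PLUS '+'
pos=7: enter STRING mode
pos=7: ERROR — unterminated string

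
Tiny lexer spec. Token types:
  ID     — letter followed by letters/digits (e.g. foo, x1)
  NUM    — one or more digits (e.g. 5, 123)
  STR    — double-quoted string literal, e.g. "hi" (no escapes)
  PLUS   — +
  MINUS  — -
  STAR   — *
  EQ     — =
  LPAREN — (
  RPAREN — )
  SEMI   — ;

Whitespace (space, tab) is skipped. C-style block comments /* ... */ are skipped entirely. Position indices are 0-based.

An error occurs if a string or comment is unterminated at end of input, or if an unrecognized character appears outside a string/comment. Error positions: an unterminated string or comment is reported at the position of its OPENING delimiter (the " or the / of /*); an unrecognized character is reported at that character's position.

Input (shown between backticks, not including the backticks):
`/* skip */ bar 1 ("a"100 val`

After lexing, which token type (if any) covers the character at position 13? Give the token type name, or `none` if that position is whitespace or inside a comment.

Answer: ID

Derivation:
pos=0: enter COMMENT mode (saw '/*')
exit COMMENT mode (now at pos=10)
pos=11: emit ID 'bar' (now at pos=14)
pos=15: emit NUM '1' (now at pos=16)
pos=17: emit LPAREN '('
pos=18: enter STRING mode
pos=18: emit STR "a" (now at pos=21)
pos=21: emit NUM '100' (now at pos=24)
pos=25: emit ID 'val' (now at pos=28)
DONE. 6 tokens: [ID, NUM, LPAREN, STR, NUM, ID]
Position 13: char is 'r' -> ID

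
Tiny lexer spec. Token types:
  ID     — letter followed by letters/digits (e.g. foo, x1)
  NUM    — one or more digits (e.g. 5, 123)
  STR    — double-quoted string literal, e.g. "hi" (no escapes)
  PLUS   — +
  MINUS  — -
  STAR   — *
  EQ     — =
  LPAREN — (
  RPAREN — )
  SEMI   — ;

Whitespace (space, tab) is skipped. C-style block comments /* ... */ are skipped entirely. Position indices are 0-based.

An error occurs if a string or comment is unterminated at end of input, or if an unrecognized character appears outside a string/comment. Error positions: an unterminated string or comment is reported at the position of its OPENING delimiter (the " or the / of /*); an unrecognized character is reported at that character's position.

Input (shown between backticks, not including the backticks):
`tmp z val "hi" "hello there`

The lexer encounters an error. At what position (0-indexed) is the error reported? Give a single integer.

Answer: 15

Derivation:
pos=0: emit ID 'tmp' (now at pos=3)
pos=4: emit ID 'z' (now at pos=5)
pos=6: emit ID 'val' (now at pos=9)
pos=10: enter STRING mode
pos=10: emit STR "hi" (now at pos=14)
pos=15: enter STRING mode
pos=15: ERROR — unterminated string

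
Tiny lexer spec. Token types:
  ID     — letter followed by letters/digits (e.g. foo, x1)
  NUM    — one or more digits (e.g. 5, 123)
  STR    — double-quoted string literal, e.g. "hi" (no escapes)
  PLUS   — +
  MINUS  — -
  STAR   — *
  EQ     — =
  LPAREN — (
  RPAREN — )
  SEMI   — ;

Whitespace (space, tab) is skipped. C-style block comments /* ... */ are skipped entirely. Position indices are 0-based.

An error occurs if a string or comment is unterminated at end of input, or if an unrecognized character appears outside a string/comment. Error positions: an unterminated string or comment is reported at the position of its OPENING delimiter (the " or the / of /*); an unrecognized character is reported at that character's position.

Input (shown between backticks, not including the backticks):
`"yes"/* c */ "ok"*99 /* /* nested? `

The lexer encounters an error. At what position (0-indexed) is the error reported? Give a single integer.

pos=0: enter STRING mode
pos=0: emit STR "yes" (now at pos=5)
pos=5: enter COMMENT mode (saw '/*')
exit COMMENT mode (now at pos=12)
pos=13: enter STRING mode
pos=13: emit STR "ok" (now at pos=17)
pos=17: emit STAR '*'
pos=18: emit NUM '99' (now at pos=20)
pos=21: enter COMMENT mode (saw '/*')
pos=21: ERROR — unterminated comment (reached EOF)

Answer: 21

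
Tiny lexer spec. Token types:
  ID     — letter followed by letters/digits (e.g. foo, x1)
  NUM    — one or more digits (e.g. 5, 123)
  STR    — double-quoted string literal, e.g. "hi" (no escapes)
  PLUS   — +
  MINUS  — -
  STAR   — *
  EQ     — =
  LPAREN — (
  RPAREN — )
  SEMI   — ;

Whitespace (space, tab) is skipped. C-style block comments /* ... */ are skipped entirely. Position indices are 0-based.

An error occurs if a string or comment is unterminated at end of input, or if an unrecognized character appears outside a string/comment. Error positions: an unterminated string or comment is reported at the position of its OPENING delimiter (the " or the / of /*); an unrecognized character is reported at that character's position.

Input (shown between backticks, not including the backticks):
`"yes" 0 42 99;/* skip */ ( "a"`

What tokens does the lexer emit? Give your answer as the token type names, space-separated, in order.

pos=0: enter STRING mode
pos=0: emit STR "yes" (now at pos=5)
pos=6: emit NUM '0' (now at pos=7)
pos=8: emit NUM '42' (now at pos=10)
pos=11: emit NUM '99' (now at pos=13)
pos=13: emit SEMI ';'
pos=14: enter COMMENT mode (saw '/*')
exit COMMENT mode (now at pos=24)
pos=25: emit LPAREN '('
pos=27: enter STRING mode
pos=27: emit STR "a" (now at pos=30)
DONE. 7 tokens: [STR, NUM, NUM, NUM, SEMI, LPAREN, STR]

Answer: STR NUM NUM NUM SEMI LPAREN STR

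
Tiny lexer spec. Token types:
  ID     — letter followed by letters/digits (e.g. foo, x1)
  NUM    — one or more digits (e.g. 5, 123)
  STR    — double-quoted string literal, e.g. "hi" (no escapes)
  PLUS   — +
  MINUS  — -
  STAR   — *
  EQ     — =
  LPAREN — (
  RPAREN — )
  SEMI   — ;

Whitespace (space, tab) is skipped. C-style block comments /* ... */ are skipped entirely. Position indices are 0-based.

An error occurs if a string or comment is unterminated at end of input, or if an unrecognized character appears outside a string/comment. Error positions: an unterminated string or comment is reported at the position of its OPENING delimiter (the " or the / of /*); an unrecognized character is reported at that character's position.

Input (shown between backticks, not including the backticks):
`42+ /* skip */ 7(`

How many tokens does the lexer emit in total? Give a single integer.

Answer: 4

Derivation:
pos=0: emit NUM '42' (now at pos=2)
pos=2: emit PLUS '+'
pos=4: enter COMMENT mode (saw '/*')
exit COMMENT mode (now at pos=14)
pos=15: emit NUM '7' (now at pos=16)
pos=16: emit LPAREN '('
DONE. 4 tokens: [NUM, PLUS, NUM, LPAREN]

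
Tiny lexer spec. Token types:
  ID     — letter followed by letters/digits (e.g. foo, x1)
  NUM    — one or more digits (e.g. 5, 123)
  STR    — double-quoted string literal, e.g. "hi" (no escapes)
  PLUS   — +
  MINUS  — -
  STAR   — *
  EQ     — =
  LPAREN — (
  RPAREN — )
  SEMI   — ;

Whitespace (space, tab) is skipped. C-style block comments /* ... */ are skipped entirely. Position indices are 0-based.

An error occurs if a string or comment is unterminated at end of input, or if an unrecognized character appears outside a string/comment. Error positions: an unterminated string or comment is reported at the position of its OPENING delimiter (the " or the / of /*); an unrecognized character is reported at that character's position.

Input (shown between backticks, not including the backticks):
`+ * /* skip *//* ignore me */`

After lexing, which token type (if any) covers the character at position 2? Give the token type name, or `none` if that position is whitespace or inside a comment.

pos=0: emit PLUS '+'
pos=2: emit STAR '*'
pos=4: enter COMMENT mode (saw '/*')
exit COMMENT mode (now at pos=14)
pos=14: enter COMMENT mode (saw '/*')
exit COMMENT mode (now at pos=29)
DONE. 2 tokens: [PLUS, STAR]
Position 2: char is '*' -> STAR

Answer: STAR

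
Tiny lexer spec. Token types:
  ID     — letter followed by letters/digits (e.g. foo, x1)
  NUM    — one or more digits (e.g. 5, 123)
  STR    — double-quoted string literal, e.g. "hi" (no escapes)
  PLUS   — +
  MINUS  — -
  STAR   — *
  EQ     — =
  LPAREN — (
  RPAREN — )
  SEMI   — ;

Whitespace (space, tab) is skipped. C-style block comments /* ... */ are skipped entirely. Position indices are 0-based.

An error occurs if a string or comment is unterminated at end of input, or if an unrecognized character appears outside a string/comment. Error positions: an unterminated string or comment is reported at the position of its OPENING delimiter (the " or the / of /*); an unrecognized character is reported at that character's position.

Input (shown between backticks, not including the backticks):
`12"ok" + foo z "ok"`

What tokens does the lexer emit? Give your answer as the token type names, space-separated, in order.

pos=0: emit NUM '12' (now at pos=2)
pos=2: enter STRING mode
pos=2: emit STR "ok" (now at pos=6)
pos=7: emit PLUS '+'
pos=9: emit ID 'foo' (now at pos=12)
pos=13: emit ID 'z' (now at pos=14)
pos=15: enter STRING mode
pos=15: emit STR "ok" (now at pos=19)
DONE. 6 tokens: [NUM, STR, PLUS, ID, ID, STR]

Answer: NUM STR PLUS ID ID STR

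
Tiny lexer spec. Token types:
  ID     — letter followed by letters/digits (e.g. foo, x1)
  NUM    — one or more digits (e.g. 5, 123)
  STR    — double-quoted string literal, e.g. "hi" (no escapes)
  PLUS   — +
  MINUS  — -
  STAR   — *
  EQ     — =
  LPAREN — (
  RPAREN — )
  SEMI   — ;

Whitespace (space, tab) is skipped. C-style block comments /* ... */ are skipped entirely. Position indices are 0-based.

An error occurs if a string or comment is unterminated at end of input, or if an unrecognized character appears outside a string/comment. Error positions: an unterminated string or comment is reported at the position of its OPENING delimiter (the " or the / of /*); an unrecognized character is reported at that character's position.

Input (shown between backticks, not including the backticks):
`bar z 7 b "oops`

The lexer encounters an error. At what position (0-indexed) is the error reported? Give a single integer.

Answer: 10

Derivation:
pos=0: emit ID 'bar' (now at pos=3)
pos=4: emit ID 'z' (now at pos=5)
pos=6: emit NUM '7' (now at pos=7)
pos=8: emit ID 'b' (now at pos=9)
pos=10: enter STRING mode
pos=10: ERROR — unterminated string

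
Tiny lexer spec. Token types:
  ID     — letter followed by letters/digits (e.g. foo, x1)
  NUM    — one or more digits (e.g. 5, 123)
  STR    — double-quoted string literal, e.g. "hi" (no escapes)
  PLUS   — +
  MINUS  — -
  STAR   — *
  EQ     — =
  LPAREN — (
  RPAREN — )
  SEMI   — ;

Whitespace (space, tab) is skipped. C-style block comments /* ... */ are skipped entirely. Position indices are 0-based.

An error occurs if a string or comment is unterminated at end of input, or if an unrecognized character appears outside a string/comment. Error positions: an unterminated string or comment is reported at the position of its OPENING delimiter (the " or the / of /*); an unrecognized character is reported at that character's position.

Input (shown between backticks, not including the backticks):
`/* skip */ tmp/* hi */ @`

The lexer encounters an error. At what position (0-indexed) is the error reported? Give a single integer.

Answer: 23

Derivation:
pos=0: enter COMMENT mode (saw '/*')
exit COMMENT mode (now at pos=10)
pos=11: emit ID 'tmp' (now at pos=14)
pos=14: enter COMMENT mode (saw '/*')
exit COMMENT mode (now at pos=22)
pos=23: ERROR — unrecognized char '@'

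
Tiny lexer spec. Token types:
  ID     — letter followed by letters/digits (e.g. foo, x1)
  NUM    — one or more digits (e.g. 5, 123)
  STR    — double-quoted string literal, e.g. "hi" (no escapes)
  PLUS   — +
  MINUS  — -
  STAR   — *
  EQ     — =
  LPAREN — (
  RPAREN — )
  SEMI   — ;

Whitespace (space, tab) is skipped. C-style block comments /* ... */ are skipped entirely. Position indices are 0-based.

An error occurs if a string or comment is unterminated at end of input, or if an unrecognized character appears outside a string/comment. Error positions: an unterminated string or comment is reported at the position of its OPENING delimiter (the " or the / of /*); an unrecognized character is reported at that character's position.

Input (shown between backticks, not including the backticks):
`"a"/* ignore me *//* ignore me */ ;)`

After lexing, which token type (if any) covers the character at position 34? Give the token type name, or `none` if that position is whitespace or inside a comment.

Answer: SEMI

Derivation:
pos=0: enter STRING mode
pos=0: emit STR "a" (now at pos=3)
pos=3: enter COMMENT mode (saw '/*')
exit COMMENT mode (now at pos=18)
pos=18: enter COMMENT mode (saw '/*')
exit COMMENT mode (now at pos=33)
pos=34: emit SEMI ';'
pos=35: emit RPAREN ')'
DONE. 3 tokens: [STR, SEMI, RPAREN]
Position 34: char is ';' -> SEMI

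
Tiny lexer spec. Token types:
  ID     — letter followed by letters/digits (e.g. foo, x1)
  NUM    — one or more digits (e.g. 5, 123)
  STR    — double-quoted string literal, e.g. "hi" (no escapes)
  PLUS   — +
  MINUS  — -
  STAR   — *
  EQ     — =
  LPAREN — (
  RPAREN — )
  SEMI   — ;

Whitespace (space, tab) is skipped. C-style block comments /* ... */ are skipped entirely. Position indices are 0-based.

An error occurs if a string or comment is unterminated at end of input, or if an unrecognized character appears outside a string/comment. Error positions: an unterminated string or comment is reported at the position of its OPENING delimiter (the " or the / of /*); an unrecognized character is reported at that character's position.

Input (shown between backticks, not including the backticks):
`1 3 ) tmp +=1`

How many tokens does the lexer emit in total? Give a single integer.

pos=0: emit NUM '1' (now at pos=1)
pos=2: emit NUM '3' (now at pos=3)
pos=4: emit RPAREN ')'
pos=6: emit ID 'tmp' (now at pos=9)
pos=10: emit PLUS '+'
pos=11: emit EQ '='
pos=12: emit NUM '1' (now at pos=13)
DONE. 7 tokens: [NUM, NUM, RPAREN, ID, PLUS, EQ, NUM]

Answer: 7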